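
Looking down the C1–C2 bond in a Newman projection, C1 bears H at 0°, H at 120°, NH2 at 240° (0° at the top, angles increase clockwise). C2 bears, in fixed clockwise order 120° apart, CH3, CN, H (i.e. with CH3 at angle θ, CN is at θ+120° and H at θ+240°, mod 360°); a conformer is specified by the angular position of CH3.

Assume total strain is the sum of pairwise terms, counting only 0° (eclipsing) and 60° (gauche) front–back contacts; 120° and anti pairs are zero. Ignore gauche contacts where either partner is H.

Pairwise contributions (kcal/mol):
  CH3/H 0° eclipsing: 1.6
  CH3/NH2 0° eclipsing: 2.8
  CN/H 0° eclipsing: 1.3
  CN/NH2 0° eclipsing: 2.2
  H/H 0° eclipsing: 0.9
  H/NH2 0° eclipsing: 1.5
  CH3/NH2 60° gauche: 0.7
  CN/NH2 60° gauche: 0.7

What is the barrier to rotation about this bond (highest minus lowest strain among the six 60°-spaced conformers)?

4.3 kcal/mol

CH3 at 0° (eclipsed): H(0°)/CH3(0°) eclipsed 1.6; H(120°)/CN(120°) eclipsed 1.3; NH2(240°)/H(240°) eclipsed 1.5 → 4.4 kcal/mol.
CH3 at 60° (staggered): NH2(240°)/CN(180°) gauche 0.7 → 0.7 kcal/mol.
CH3 at 120° (eclipsed): H(0°)/H(0°) eclipsed 0.9; H(120°)/CH3(120°) eclipsed 1.6; NH2(240°)/CN(240°) eclipsed 2.2 → 4.7 kcal/mol.
CH3 at 180° (staggered): NH2(240°)/CH3(180°) gauche 0.7; NH2(240°)/CN(300°) gauche 0.7 → 1.4 kcal/mol.
CH3 at 240° (eclipsed): H(0°)/CN(0°) eclipsed 1.3; H(120°)/H(120°) eclipsed 0.9; NH2(240°)/CH3(240°) eclipsed 2.8 → 5.0 kcal/mol.
CH3 at 300° (staggered): NH2(240°)/CH3(300°) gauche 0.7 → 0.7 kcal/mol.
Max at 240° (5.0 kcal/mol), min at 60° (0.7 kcal/mol); barrier = 4.3 kcal/mol.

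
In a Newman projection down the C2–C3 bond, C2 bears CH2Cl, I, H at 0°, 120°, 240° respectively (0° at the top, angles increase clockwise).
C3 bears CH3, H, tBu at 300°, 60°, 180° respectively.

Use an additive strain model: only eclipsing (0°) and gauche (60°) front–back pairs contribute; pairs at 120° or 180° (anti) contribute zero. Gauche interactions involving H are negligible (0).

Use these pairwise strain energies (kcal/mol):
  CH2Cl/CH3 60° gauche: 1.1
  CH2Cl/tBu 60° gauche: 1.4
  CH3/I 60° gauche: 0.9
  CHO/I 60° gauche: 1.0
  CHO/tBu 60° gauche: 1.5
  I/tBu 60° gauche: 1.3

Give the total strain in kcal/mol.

This conformer (staggered): CH2Cl–CH3 gauche, I–tBu gauche; 1.1 + 1.3 = 2.4 kcal/mol.

2.4 kcal/mol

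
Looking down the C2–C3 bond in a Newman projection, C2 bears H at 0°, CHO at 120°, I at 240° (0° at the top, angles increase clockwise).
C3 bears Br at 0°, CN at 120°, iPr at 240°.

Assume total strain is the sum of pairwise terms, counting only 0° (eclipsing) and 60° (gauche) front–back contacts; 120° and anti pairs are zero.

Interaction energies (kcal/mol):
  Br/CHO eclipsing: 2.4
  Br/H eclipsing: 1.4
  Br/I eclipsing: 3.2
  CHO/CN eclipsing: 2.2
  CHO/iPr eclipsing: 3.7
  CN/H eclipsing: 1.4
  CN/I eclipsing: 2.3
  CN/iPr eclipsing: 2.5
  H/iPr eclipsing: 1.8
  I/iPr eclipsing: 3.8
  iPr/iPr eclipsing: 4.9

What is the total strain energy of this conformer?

This conformer (eclipsed): H(0°)/Br(0°) eclipsed 1.4; CHO(120°)/CN(120°) eclipsed 2.2; I(240°)/iPr(240°) eclipsed 3.8 → 7.4 kcal/mol.

7.4 kcal/mol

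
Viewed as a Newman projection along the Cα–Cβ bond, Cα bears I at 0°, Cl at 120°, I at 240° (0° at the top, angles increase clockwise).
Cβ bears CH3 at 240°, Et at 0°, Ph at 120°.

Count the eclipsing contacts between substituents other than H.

Non-H eclipsing pairs: I(0°)/Et(0°); Cl(120°)/Ph(120°); I(240°)/CH3(240°) — 3 interactions.

3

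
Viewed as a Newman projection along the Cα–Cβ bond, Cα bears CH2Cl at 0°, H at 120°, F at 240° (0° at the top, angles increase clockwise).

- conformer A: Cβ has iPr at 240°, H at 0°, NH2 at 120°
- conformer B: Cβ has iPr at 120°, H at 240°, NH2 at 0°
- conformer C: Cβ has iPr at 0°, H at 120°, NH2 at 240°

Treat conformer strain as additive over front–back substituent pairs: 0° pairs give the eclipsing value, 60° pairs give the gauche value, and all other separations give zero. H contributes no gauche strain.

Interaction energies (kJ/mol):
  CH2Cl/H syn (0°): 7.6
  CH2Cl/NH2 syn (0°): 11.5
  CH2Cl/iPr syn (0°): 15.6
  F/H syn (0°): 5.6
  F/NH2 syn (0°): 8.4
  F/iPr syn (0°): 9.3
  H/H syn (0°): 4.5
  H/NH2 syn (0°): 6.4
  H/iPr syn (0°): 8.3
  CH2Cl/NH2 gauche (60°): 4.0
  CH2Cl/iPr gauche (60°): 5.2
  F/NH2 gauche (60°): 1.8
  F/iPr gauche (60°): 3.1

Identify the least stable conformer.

C

A (eclipsed): CH2Cl–H eclipsed, H–NH2 eclipsed, F–iPr eclipsed; 7.6 + 6.4 + 9.3 = 23.3 kJ/mol.
B (eclipsed): CH2Cl–NH2 eclipsed, H–iPr eclipsed, F–H eclipsed; 11.5 + 8.3 + 5.6 = 25.4 kJ/mol.
C (eclipsed): CH2Cl–iPr eclipsed, H–H eclipsed, F–NH2 eclipsed; 15.6 + 4.5 + 8.4 = 28.5 kJ/mol.
C has the highest total (28.5 kJ/mol).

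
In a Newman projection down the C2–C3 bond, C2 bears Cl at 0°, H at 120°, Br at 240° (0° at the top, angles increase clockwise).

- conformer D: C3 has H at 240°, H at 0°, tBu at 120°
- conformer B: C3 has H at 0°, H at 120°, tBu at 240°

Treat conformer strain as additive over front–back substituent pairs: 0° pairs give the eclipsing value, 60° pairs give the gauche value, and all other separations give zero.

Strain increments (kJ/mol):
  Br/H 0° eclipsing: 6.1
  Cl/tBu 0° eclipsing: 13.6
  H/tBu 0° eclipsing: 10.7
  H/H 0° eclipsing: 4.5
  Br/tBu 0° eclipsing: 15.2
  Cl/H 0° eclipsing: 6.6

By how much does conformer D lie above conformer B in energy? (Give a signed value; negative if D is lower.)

-2.9 kJ/mol

D (eclipsed): Cl(0°)/H(0°) eclipsed 6.6; H(120°)/tBu(120°) eclipsed 10.7; Br(240°)/H(240°) eclipsed 6.1 → 23.4 kJ/mol.
B (eclipsed): Cl(0°)/H(0°) eclipsed 6.6; H(120°)/H(120°) eclipsed 4.5; Br(240°)/tBu(240°) eclipsed 15.2 → 26.3 kJ/mol.
E(D) − E(B) = 23.4 − 26.3 = -2.9 kJ/mol.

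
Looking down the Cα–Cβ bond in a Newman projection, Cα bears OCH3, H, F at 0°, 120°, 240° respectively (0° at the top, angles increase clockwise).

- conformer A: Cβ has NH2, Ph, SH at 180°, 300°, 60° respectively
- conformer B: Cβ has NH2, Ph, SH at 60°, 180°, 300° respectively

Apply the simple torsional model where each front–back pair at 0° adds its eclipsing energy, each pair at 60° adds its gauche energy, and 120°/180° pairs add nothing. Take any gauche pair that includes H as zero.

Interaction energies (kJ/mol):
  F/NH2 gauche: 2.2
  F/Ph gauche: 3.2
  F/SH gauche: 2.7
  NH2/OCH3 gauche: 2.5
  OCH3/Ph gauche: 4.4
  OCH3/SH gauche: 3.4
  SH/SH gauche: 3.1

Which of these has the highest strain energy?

A (staggered): OCH3–Ph gauche, OCH3–SH gauche, F–NH2 gauche, F–Ph gauche; 4.4 + 3.4 + 2.2 + 3.2 = 13.2 kJ/mol.
B (staggered): OCH3–NH2 gauche, OCH3–SH gauche, F–Ph gauche, F–SH gauche; 2.5 + 3.4 + 3.2 + 2.7 = 11.8 kJ/mol.
A has the highest total (13.2 kJ/mol).

A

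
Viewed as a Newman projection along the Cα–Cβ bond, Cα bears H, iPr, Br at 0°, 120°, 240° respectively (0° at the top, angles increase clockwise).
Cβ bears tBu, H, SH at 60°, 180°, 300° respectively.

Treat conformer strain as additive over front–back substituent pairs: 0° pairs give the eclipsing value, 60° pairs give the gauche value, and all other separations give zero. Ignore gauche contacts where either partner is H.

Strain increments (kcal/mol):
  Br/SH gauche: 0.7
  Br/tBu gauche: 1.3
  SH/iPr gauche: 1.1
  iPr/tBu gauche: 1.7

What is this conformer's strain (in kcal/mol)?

This conformer is staggered. iPr at 120° is gauche with tBu at 60° (1.7); Br at 240° is gauche with SH at 300° (0.7). Total 2.4 kcal/mol.

2.4 kcal/mol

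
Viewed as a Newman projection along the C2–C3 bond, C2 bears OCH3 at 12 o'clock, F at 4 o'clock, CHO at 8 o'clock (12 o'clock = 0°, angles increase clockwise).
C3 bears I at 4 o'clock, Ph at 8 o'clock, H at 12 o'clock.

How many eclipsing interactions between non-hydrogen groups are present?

2

Non-H eclipsing pairs: F(120°)/I(120°); CHO(240°)/Ph(240°) — 2 interactions.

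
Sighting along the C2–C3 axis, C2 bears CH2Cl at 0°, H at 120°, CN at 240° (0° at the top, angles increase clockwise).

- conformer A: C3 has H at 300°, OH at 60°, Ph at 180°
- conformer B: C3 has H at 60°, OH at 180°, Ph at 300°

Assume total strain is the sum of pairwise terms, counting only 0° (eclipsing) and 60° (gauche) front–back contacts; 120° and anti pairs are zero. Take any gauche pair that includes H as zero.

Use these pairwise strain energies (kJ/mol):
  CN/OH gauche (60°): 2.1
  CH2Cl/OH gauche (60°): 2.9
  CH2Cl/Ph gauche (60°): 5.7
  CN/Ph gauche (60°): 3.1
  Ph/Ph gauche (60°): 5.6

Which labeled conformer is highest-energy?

B

A (staggered): CH2Cl(0°)/OH(60°) gauche 2.9; CN(240°)/Ph(180°) gauche 3.1 → 6.0 kJ/mol.
B (staggered): CH2Cl(0°)/Ph(300°) gauche 5.7; CN(240°)/OH(180°) gauche 2.1; CN(240°)/Ph(300°) gauche 3.1 → 10.9 kJ/mol.
B has the highest total (10.9 kJ/mol).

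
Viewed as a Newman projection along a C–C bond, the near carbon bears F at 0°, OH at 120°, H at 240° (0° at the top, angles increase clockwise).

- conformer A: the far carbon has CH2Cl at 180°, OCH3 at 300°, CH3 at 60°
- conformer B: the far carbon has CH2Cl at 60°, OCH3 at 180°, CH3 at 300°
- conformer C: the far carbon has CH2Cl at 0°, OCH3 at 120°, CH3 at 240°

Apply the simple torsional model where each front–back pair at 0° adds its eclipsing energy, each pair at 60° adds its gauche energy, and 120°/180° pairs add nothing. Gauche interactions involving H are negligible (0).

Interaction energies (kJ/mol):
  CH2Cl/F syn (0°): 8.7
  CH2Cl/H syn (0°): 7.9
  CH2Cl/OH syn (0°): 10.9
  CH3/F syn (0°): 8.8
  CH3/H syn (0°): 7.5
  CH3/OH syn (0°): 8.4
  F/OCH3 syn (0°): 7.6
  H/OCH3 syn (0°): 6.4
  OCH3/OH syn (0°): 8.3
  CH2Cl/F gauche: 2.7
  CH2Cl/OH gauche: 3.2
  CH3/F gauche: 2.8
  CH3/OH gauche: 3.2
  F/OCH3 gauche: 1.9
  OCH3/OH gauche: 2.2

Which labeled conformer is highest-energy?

C

A (staggered): F(0°)/OCH3(300°) gauche 1.9; F(0°)/CH3(60°) gauche 2.8; OH(120°)/CH2Cl(180°) gauche 3.2; OH(120°)/CH3(60°) gauche 3.2 → 11.1 kJ/mol.
B (staggered): F(0°)/CH2Cl(60°) gauche 2.7; F(0°)/CH3(300°) gauche 2.8; OH(120°)/CH2Cl(60°) gauche 3.2; OH(120°)/OCH3(180°) gauche 2.2 → 10.9 kJ/mol.
C (eclipsed): F(0°)/CH2Cl(0°) eclipsed 8.7; OH(120°)/OCH3(120°) eclipsed 8.3; H(240°)/CH3(240°) eclipsed 7.5 → 24.5 kJ/mol.
C has the highest total (24.5 kJ/mol).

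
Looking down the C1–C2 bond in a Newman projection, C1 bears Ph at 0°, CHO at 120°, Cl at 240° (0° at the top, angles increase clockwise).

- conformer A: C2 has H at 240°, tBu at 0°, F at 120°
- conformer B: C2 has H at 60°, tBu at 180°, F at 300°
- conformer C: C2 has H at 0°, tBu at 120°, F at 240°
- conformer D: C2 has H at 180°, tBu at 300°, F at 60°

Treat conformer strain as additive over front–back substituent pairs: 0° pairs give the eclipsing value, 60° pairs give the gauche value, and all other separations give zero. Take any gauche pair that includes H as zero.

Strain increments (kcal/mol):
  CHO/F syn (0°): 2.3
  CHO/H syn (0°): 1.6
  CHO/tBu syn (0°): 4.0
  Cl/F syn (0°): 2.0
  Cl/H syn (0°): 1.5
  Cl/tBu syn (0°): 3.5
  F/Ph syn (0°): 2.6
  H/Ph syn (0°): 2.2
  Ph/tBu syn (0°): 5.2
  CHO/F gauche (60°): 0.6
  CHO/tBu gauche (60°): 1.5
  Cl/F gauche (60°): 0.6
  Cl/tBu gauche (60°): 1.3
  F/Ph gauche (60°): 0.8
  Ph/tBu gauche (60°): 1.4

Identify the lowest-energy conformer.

D

A is eclipsed. Ph at 0° is eclipsed with tBu at 0° (5.2); CHO at 120° is eclipsed with F at 120° (2.3); Cl at 240° is eclipsed with H at 240° (1.5). Total 9.0 kcal/mol.
B is staggered. Ph at 0° is gauche with F at 300° (0.8); CHO at 120° is gauche with tBu at 180° (1.5); Cl at 240° is gauche with tBu at 180° (1.3); Cl at 240° is gauche with F at 300° (0.6). Total 4.2 kcal/mol.
C is eclipsed. Ph at 0° is eclipsed with H at 0° (2.2); CHO at 120° is eclipsed with tBu at 120° (4.0); Cl at 240° is eclipsed with F at 240° (2.0). Total 8.2 kcal/mol.
D is staggered. Ph at 0° is gauche with tBu at 300° (1.4); Ph at 0° is gauche with F at 60° (0.8); CHO at 120° is gauche with F at 60° (0.6); Cl at 240° is gauche with tBu at 300° (1.3). Total 4.1 kcal/mol.
D has the lowest total (4.1 kcal/mol).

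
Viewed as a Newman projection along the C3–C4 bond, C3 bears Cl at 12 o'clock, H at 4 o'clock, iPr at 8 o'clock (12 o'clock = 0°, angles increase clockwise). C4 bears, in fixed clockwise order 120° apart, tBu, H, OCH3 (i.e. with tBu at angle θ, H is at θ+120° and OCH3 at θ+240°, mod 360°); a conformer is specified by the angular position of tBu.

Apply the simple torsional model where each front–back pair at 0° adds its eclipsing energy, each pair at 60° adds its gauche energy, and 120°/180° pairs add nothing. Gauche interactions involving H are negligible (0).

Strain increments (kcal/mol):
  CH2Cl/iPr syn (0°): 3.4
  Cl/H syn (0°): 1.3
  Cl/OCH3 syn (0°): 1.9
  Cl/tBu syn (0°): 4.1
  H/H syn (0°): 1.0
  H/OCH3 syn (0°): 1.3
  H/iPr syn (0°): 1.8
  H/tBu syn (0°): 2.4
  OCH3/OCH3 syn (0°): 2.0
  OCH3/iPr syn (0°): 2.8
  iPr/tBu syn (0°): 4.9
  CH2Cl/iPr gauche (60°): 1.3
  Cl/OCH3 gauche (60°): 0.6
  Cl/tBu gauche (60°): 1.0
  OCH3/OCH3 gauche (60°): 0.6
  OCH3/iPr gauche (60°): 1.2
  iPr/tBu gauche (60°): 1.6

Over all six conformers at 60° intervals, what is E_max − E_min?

tBu at 0° (eclipsed): Cl(0°)/tBu(0°) eclipsed 4.1; H(120°)/H(120°) eclipsed 1.0; iPr(240°)/OCH3(240°) eclipsed 2.8 → 7.9 kcal/mol.
tBu at 60° (staggered): Cl(0°)/tBu(60°) gauche 1.0; Cl(0°)/OCH3(300°) gauche 0.6; iPr(240°)/OCH3(300°) gauche 1.2 → 2.8 kcal/mol.
tBu at 120° (eclipsed): Cl(0°)/OCH3(0°) eclipsed 1.9; H(120°)/tBu(120°) eclipsed 2.4; iPr(240°)/H(240°) eclipsed 1.8 → 6.1 kcal/mol.
tBu at 180° (staggered): Cl(0°)/OCH3(60°) gauche 0.6; iPr(240°)/tBu(180°) gauche 1.6 → 2.2 kcal/mol.
tBu at 240° (eclipsed): Cl(0°)/H(0°) eclipsed 1.3; H(120°)/OCH3(120°) eclipsed 1.3; iPr(240°)/tBu(240°) eclipsed 4.9 → 7.5 kcal/mol.
tBu at 300° (staggered): Cl(0°)/tBu(300°) gauche 1.0; iPr(240°)/tBu(300°) gauche 1.6; iPr(240°)/OCH3(180°) gauche 1.2 → 3.8 kcal/mol.
Max at 0° (7.9 kcal/mol), min at 180° (2.2 kcal/mol); barrier = 5.7 kcal/mol.

5.7 kcal/mol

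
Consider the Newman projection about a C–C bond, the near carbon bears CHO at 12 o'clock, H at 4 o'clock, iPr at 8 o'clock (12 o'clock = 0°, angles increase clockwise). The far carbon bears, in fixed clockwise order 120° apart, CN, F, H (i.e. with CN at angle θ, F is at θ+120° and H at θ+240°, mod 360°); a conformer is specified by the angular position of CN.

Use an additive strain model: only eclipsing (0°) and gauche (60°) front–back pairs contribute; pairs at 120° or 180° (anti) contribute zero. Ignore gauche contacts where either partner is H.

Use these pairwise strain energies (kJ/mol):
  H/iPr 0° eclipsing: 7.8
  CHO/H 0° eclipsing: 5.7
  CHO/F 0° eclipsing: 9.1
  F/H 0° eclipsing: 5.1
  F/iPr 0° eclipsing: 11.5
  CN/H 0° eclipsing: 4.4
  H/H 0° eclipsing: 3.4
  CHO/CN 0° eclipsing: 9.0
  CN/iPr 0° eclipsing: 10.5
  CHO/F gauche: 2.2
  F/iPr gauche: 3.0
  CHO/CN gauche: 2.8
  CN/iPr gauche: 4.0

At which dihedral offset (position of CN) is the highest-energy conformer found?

240°

CN at 0° (eclipsed): CHO(0°)/CN(0°) eclipsed 9.0; H(120°)/F(120°) eclipsed 5.1; iPr(240°)/H(240°) eclipsed 7.8 → 21.9 kJ/mol.
CN at 60° (staggered): CHO(0°)/CN(60°) gauche 2.8; iPr(240°)/F(180°) gauche 3.0 → 5.8 kJ/mol.
CN at 120° (eclipsed): CHO(0°)/H(0°) eclipsed 5.7; H(120°)/CN(120°) eclipsed 4.4; iPr(240°)/F(240°) eclipsed 11.5 → 21.6 kJ/mol.
CN at 180° (staggered): CHO(0°)/F(300°) gauche 2.2; iPr(240°)/CN(180°) gauche 4.0; iPr(240°)/F(300°) gauche 3.0 → 9.2 kJ/mol.
CN at 240° (eclipsed): CHO(0°)/F(0°) eclipsed 9.1; H(120°)/H(120°) eclipsed 3.4; iPr(240°)/CN(240°) eclipsed 10.5 → 23.0 kJ/mol.
CN at 300° (staggered): CHO(0°)/CN(300°) gauche 2.8; CHO(0°)/F(60°) gauche 2.2; iPr(240°)/CN(300°) gauche 4.0 → 9.0 kJ/mol.
The maximum (23.0 kJ/mol) occurs with CN at 240°.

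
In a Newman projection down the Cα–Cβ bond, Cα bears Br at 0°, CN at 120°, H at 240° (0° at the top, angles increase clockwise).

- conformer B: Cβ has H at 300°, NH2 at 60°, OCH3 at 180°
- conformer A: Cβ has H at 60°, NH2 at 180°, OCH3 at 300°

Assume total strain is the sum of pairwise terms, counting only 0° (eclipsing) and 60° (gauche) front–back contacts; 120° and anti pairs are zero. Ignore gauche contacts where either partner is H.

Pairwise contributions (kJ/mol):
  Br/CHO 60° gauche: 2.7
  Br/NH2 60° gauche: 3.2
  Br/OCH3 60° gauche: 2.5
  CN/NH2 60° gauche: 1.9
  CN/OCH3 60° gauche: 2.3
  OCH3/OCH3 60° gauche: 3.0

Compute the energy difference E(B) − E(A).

+3.0 kJ/mol

B is staggered. Br at 0° is gauche with NH2 at 60° (3.2); CN at 120° is gauche with NH2 at 60° (1.9); CN at 120° is gauche with OCH3 at 180° (2.3). Total 7.4 kJ/mol.
A is staggered. Br at 0° is gauche with OCH3 at 300° (2.5); CN at 120° is gauche with NH2 at 180° (1.9). Total 4.4 kJ/mol.
E(B) − E(A) = 7.4 − 4.4 = +3.0 kJ/mol.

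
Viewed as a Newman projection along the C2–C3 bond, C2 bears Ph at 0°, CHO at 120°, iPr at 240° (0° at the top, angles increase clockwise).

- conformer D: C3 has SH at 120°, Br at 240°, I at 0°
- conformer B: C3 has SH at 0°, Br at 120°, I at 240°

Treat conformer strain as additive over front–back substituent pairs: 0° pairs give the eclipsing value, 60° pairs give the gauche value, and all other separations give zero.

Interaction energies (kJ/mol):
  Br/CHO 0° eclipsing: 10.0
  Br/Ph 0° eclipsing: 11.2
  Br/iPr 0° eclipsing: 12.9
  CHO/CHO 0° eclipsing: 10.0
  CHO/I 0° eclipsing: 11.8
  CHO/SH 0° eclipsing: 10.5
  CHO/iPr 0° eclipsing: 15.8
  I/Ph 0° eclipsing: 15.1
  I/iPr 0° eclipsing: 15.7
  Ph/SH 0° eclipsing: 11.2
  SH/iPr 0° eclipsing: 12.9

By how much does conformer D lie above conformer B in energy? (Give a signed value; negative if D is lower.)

+1.6 kJ/mol

D (eclipsed): Ph–I eclipsed, CHO–SH eclipsed, iPr–Br eclipsed; 15.1 + 10.5 + 12.9 = 38.5 kJ/mol.
B (eclipsed): Ph–SH eclipsed, CHO–Br eclipsed, iPr–I eclipsed; 11.2 + 10.0 + 15.7 = 36.9 kJ/mol.
E(D) − E(B) = 38.5 − 36.9 = +1.6 kJ/mol.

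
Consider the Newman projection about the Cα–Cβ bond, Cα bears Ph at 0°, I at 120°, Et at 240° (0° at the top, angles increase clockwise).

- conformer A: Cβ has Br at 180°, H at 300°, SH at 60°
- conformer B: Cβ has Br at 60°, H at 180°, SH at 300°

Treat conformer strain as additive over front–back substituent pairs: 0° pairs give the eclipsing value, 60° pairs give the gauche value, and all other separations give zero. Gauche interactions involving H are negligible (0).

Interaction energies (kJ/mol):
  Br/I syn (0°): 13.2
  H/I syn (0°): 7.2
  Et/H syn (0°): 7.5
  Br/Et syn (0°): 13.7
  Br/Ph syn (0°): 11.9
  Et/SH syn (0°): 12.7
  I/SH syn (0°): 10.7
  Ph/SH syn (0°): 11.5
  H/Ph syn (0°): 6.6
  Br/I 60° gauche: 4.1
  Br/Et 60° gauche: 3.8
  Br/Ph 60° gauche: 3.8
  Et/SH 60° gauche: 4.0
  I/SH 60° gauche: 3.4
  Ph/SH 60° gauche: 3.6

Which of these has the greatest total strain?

B

A is staggered. Ph at 0° is gauche with SH at 60° (3.6); I at 120° is gauche with Br at 180° (4.1); I at 120° is gauche with SH at 60° (3.4); Et at 240° is gauche with Br at 180° (3.8). Total 14.9 kJ/mol.
B is staggered. Ph at 0° is gauche with Br at 60° (3.8); Ph at 0° is gauche with SH at 300° (3.6); I at 120° is gauche with Br at 60° (4.1); Et at 240° is gauche with SH at 300° (4.0). Total 15.5 kJ/mol.
B has the highest total (15.5 kJ/mol).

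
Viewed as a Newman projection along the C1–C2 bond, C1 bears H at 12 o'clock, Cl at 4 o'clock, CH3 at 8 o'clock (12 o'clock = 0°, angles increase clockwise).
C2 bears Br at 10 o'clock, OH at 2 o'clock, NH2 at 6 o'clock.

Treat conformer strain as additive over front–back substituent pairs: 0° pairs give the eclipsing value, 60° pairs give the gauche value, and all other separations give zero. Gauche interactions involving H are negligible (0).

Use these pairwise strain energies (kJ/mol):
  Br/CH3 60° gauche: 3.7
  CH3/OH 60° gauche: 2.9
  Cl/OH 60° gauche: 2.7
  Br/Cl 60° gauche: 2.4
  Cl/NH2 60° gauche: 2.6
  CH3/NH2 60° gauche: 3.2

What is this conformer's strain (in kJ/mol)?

This conformer (staggered): Cl–OH gauche, Cl–NH2 gauche, CH3–Br gauche, CH3–NH2 gauche; 2.7 + 2.6 + 3.7 + 3.2 = 12.2 kJ/mol.

12.2 kJ/mol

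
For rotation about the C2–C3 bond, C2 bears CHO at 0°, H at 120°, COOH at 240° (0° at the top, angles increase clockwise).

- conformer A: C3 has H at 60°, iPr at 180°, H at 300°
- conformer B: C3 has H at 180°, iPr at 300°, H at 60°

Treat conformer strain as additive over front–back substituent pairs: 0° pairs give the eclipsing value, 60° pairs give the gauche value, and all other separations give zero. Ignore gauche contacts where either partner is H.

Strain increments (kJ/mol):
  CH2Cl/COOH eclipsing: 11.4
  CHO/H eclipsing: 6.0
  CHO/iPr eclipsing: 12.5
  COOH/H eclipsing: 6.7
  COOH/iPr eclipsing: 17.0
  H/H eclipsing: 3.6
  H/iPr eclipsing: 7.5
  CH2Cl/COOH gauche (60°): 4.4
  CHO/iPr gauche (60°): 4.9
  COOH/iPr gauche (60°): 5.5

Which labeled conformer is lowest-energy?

A is staggered. COOH at 240° is gauche with iPr at 180° (5.5). Total 5.5 kJ/mol.
B is staggered. CHO at 0° is gauche with iPr at 300° (4.9); COOH at 240° is gauche with iPr at 300° (5.5). Total 10.4 kJ/mol.
A has the lowest total (5.5 kJ/mol).

A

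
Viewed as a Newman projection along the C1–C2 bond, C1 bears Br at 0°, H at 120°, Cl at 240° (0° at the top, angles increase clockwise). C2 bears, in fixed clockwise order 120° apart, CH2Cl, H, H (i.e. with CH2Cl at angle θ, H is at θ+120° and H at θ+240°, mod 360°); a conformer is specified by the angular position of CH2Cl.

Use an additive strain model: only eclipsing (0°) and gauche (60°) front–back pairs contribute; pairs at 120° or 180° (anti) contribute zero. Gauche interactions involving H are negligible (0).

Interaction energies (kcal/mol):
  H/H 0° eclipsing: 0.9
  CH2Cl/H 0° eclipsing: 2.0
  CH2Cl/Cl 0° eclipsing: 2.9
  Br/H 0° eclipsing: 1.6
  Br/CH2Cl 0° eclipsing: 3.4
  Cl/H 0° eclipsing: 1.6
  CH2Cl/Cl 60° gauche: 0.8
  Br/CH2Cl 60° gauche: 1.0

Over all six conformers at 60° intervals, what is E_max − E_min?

5.1 kcal/mol

CH2Cl at 0° (eclipsed): Br–CH2Cl eclipsed, H–H eclipsed, Cl–H eclipsed; 3.4 + 0.9 + 1.6 = 5.9 kcal/mol.
CH2Cl at 60° (staggered): Br–CH2Cl gauche; 1.0 = 1.0 kcal/mol.
CH2Cl at 120° (eclipsed): Br–H eclipsed, H–CH2Cl eclipsed, Cl–H eclipsed; 1.6 + 2.0 + 1.6 = 5.2 kcal/mol.
CH2Cl at 180° (staggered): Cl–CH2Cl gauche; 0.8 = 0.8 kcal/mol.
CH2Cl at 240° (eclipsed): Br–H eclipsed, H–H eclipsed, Cl–CH2Cl eclipsed; 1.6 + 0.9 + 2.9 = 5.4 kcal/mol.
CH2Cl at 300° (staggered): Br–CH2Cl gauche, Cl–CH2Cl gauche; 1.0 + 0.8 = 1.8 kcal/mol.
Max at 0° (5.9 kcal/mol), min at 180° (0.8 kcal/mol); barrier = 5.1 kcal/mol.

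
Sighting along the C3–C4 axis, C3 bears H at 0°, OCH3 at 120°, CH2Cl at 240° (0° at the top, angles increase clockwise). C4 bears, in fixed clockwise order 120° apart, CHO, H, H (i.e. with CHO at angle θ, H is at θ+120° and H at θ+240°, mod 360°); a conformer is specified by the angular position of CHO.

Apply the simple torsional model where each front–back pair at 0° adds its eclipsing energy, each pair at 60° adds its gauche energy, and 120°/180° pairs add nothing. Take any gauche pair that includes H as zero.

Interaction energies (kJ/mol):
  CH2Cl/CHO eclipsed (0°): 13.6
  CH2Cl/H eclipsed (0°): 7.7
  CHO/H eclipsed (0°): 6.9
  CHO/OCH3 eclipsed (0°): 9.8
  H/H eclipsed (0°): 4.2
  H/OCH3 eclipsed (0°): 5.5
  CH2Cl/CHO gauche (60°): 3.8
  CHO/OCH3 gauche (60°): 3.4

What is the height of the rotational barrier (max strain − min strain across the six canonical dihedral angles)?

CHO at 0° (eclipsed): H(0°)/CHO(0°) eclipsed 6.9; OCH3(120°)/H(120°) eclipsed 5.5; CH2Cl(240°)/H(240°) eclipsed 7.7 → 20.1 kJ/mol.
CHO at 60° (staggered): OCH3(120°)/CHO(60°) gauche 3.4 → 3.4 kJ/mol.
CHO at 120° (eclipsed): H(0°)/H(0°) eclipsed 4.2; OCH3(120°)/CHO(120°) eclipsed 9.8; CH2Cl(240°)/H(240°) eclipsed 7.7 → 21.7 kJ/mol.
CHO at 180° (staggered): OCH3(120°)/CHO(180°) gauche 3.4; CH2Cl(240°)/CHO(180°) gauche 3.8 → 7.2 kJ/mol.
CHO at 240° (eclipsed): H(0°)/H(0°) eclipsed 4.2; OCH3(120°)/H(120°) eclipsed 5.5; CH2Cl(240°)/CHO(240°) eclipsed 13.6 → 23.3 kJ/mol.
CHO at 300° (staggered): CH2Cl(240°)/CHO(300°) gauche 3.8 → 3.8 kJ/mol.
Max at 240° (23.3 kJ/mol), min at 60° (3.4 kJ/mol); barrier = 19.9 kJ/mol.

19.9 kJ/mol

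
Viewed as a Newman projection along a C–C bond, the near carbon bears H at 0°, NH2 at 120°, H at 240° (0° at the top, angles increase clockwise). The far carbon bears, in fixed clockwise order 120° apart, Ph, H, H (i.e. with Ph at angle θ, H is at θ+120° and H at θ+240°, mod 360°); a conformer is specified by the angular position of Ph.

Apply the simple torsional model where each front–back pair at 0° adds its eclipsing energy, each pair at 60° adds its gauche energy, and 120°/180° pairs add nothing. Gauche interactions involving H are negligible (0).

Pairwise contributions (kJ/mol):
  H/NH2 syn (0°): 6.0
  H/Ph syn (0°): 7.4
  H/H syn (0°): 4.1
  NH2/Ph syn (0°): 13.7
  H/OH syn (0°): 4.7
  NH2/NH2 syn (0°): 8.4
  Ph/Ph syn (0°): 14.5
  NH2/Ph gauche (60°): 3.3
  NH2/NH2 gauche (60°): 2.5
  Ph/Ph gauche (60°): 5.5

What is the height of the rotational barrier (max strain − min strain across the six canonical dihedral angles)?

21.9 kJ/mol

Ph at 0° is eclipsed. H at 0° is eclipsed with Ph at 0° (7.4); NH2 at 120° is eclipsed with H at 120° (6.0); H at 240° is eclipsed with H at 240° (4.1). Total 17.5 kJ/mol.
Ph at 60° is staggered. NH2 at 120° is gauche with Ph at 60° (3.3). Total 3.3 kJ/mol.
Ph at 120° is eclipsed. H at 0° is eclipsed with H at 0° (4.1); NH2 at 120° is eclipsed with Ph at 120° (13.7); H at 240° is eclipsed with H at 240° (4.1). Total 21.9 kJ/mol.
Ph at 180° is staggered. NH2 at 120° is gauche with Ph at 180° (3.3). Total 3.3 kJ/mol.
Ph at 240° is eclipsed. H at 0° is eclipsed with H at 0° (4.1); NH2 at 120° is eclipsed with H at 120° (6.0); H at 240° is eclipsed with Ph at 240° (7.4). Total 17.5 kJ/mol.
Ph at 300° (staggered): no non-H gauche contacts → 0.0 kJ/mol.
Max at 120° (21.9 kJ/mol), min at 300° (0.0 kJ/mol); barrier = 21.9 kJ/mol.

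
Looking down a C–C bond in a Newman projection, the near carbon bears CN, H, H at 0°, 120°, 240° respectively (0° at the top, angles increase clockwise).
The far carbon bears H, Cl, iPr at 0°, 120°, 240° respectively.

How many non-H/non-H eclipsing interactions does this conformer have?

Every eclipsing pair involves H, so the count is 0.

0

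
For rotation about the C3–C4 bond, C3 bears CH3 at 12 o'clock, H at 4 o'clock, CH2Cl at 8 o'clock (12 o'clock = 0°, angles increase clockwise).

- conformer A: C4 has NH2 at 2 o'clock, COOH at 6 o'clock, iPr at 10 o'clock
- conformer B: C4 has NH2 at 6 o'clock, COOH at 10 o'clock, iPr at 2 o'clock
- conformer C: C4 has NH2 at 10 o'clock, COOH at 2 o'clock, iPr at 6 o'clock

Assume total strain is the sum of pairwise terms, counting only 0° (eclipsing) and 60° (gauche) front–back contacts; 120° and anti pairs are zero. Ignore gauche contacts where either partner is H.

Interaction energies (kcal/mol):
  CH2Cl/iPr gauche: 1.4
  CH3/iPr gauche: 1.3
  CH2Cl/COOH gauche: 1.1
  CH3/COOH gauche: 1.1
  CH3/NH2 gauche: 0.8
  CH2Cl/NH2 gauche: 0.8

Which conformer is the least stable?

A (staggered): CH3–NH2 gauche, CH3–iPr gauche, CH2Cl–COOH gauche, CH2Cl–iPr gauche; 0.8 + 1.3 + 1.1 + 1.4 = 4.6 kcal/mol.
B (staggered): CH3–COOH gauche, CH3–iPr gauche, CH2Cl–NH2 gauche, CH2Cl–COOH gauche; 1.1 + 1.3 + 0.8 + 1.1 = 4.3 kcal/mol.
C (staggered): CH3–NH2 gauche, CH3–COOH gauche, CH2Cl–NH2 gauche, CH2Cl–iPr gauche; 0.8 + 1.1 + 0.8 + 1.4 = 4.1 kcal/mol.
A has the highest total (4.6 kcal/mol).

A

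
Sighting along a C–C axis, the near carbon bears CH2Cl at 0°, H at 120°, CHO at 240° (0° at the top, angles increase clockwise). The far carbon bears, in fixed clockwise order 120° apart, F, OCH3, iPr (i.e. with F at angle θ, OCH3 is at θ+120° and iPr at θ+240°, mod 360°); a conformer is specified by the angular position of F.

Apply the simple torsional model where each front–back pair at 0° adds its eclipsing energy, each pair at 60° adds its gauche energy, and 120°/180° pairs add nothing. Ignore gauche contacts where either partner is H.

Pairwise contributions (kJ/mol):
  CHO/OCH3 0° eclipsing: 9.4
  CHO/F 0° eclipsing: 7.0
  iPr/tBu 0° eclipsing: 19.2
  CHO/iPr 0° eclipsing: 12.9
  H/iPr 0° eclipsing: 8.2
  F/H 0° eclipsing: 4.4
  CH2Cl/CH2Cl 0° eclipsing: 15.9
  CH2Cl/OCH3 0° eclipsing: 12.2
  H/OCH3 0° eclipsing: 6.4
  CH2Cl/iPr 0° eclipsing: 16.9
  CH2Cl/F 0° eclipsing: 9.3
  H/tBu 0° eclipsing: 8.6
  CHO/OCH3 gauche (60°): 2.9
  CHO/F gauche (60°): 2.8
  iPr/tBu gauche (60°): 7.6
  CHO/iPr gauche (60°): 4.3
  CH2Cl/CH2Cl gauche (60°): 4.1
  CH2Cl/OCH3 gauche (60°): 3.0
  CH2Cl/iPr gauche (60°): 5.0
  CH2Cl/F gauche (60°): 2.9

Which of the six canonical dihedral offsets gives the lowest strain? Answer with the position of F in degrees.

F at 0° (eclipsed): CH2Cl–F eclipsed, H–OCH3 eclipsed, CHO–iPr eclipsed; 9.3 + 6.4 + 12.9 = 28.6 kJ/mol.
F at 60° (staggered): CH2Cl–F gauche, CH2Cl–iPr gauche, CHO–OCH3 gauche, CHO–iPr gauche; 2.9 + 5.0 + 2.9 + 4.3 = 15.1 kJ/mol.
F at 120° (eclipsed): CH2Cl–iPr eclipsed, H–F eclipsed, CHO–OCH3 eclipsed; 16.9 + 4.4 + 9.4 = 30.7 kJ/mol.
F at 180° (staggered): CH2Cl–OCH3 gauche, CH2Cl–iPr gauche, CHO–F gauche, CHO–OCH3 gauche; 3.0 + 5.0 + 2.8 + 2.9 = 13.7 kJ/mol.
F at 240° (eclipsed): CH2Cl–OCH3 eclipsed, H–iPr eclipsed, CHO–F eclipsed; 12.2 + 8.2 + 7.0 = 27.4 kJ/mol.
F at 300° (staggered): CH2Cl–F gauche, CH2Cl–OCH3 gauche, CHO–F gauche, CHO–iPr gauche; 2.9 + 3.0 + 2.8 + 4.3 = 13.0 kJ/mol.
The minimum (13.0 kJ/mol) occurs with F at 300°.

300°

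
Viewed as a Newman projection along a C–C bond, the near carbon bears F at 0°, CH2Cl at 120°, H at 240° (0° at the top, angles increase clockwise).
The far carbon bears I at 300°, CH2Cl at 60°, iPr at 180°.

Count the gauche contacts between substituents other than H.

4

Non-H gauche pairs: F(0°)/I(300°); F(0°)/CH2Cl(60°); CH2Cl(120°)/CH2Cl(60°); CH2Cl(120°)/iPr(180°) — 4 interactions.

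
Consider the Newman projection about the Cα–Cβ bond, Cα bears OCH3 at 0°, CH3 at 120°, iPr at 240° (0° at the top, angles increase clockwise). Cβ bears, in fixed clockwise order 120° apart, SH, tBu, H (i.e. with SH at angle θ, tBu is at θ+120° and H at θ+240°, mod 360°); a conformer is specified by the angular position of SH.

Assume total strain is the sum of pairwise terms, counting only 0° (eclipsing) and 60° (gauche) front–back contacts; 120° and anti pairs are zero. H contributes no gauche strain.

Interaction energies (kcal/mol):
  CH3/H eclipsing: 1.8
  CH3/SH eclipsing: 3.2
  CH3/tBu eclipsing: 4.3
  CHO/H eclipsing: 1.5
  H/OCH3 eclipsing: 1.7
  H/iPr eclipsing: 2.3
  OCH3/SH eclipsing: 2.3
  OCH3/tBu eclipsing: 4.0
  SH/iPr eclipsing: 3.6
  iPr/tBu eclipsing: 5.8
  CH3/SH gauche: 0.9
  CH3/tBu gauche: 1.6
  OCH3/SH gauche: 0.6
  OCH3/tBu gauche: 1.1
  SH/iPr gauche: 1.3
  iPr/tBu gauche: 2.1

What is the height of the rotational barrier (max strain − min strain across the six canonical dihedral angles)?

SH at 0° (eclipsed): OCH3(0°)/SH(0°) eclipsed 2.3; CH3(120°)/tBu(120°) eclipsed 4.3; iPr(240°)/H(240°) eclipsed 2.3 → 8.9 kcal/mol.
SH at 60° (staggered): OCH3(0°)/SH(60°) gauche 0.6; CH3(120°)/SH(60°) gauche 0.9; CH3(120°)/tBu(180°) gauche 1.6; iPr(240°)/tBu(180°) gauche 2.1 → 5.2 kcal/mol.
SH at 120° (eclipsed): OCH3(0°)/H(0°) eclipsed 1.7; CH3(120°)/SH(120°) eclipsed 3.2; iPr(240°)/tBu(240°) eclipsed 5.8 → 10.7 kcal/mol.
SH at 180° (staggered): OCH3(0°)/tBu(300°) gauche 1.1; CH3(120°)/SH(180°) gauche 0.9; iPr(240°)/SH(180°) gauche 1.3; iPr(240°)/tBu(300°) gauche 2.1 → 5.4 kcal/mol.
SH at 240° (eclipsed): OCH3(0°)/tBu(0°) eclipsed 4.0; CH3(120°)/H(120°) eclipsed 1.8; iPr(240°)/SH(240°) eclipsed 3.6 → 9.4 kcal/mol.
SH at 300° (staggered): OCH3(0°)/SH(300°) gauche 0.6; OCH3(0°)/tBu(60°) gauche 1.1; CH3(120°)/tBu(60°) gauche 1.6; iPr(240°)/SH(300°) gauche 1.3 → 4.6 kcal/mol.
Max at 120° (10.7 kcal/mol), min at 300° (4.6 kcal/mol); barrier = 6.1 kcal/mol.

6.1 kcal/mol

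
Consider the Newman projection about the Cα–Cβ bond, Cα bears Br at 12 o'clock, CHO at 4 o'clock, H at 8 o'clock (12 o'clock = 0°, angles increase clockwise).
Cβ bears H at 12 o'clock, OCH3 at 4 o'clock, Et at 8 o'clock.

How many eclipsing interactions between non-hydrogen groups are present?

1

Non-H eclipsing pairs: CHO(120°)/OCH3(120°) — 1 interaction.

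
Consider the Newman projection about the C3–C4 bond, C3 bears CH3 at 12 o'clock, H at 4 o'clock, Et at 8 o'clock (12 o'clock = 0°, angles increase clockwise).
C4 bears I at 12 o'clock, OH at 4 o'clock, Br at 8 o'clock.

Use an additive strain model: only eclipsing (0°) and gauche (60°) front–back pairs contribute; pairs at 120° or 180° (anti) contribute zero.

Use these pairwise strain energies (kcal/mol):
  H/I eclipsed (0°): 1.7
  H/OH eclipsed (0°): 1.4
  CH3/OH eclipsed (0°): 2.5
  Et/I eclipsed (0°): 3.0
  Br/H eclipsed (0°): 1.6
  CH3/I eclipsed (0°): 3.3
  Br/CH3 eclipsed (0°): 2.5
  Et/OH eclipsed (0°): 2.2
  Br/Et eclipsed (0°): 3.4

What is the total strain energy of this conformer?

This conformer is eclipsed. CH3 at 0° is eclipsed with I at 0° (3.3); H at 120° is eclipsed with OH at 120° (1.4); Et at 240° is eclipsed with Br at 240° (3.4). Total 8.1 kcal/mol.

8.1 kcal/mol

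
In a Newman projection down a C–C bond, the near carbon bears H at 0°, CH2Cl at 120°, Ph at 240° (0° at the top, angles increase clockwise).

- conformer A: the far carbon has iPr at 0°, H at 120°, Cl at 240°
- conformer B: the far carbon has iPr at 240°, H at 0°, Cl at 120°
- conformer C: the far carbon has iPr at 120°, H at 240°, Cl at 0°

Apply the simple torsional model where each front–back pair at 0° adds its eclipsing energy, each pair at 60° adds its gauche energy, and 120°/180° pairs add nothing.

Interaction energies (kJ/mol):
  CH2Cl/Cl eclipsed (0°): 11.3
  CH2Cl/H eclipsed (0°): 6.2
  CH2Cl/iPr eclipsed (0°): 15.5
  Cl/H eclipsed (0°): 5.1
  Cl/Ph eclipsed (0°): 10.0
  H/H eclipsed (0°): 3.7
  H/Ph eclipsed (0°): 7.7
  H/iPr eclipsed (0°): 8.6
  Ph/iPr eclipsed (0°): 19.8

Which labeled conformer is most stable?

A (eclipsed): H–iPr eclipsed, CH2Cl–H eclipsed, Ph–Cl eclipsed; 8.6 + 6.2 + 10.0 = 24.8 kJ/mol.
B (eclipsed): H–H eclipsed, CH2Cl–Cl eclipsed, Ph–iPr eclipsed; 3.7 + 11.3 + 19.8 = 34.8 kJ/mol.
C (eclipsed): H–Cl eclipsed, CH2Cl–iPr eclipsed, Ph–H eclipsed; 5.1 + 15.5 + 7.7 = 28.3 kJ/mol.
A has the lowest total (24.8 kJ/mol).

A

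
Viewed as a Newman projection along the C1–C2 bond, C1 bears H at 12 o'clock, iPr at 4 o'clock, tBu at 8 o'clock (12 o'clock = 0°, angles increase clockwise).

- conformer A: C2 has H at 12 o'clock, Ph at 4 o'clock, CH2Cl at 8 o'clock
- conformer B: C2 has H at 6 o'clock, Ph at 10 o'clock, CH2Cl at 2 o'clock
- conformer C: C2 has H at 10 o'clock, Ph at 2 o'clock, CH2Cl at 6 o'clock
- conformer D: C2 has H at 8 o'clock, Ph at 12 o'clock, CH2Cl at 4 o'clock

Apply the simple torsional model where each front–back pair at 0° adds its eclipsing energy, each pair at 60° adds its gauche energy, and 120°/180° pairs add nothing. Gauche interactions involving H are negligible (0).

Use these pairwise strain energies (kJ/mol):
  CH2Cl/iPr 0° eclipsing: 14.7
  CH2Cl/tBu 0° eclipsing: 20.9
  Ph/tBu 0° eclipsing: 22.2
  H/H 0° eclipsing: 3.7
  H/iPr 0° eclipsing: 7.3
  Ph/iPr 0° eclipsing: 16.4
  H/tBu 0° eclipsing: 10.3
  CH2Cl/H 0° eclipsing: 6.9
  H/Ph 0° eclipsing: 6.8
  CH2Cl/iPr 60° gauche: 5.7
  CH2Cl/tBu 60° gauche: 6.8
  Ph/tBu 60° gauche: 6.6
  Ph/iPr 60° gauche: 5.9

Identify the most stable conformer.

B

A (eclipsed): H(0°)/H(0°) eclipsed 3.7; iPr(120°)/Ph(120°) eclipsed 16.4; tBu(240°)/CH2Cl(240°) eclipsed 20.9 → 41.0 kJ/mol.
B (staggered): iPr(120°)/CH2Cl(60°) gauche 5.7; tBu(240°)/Ph(300°) gauche 6.6 → 12.3 kJ/mol.
C (staggered): iPr(120°)/Ph(60°) gauche 5.9; iPr(120°)/CH2Cl(180°) gauche 5.7; tBu(240°)/CH2Cl(180°) gauche 6.8 → 18.4 kJ/mol.
D (eclipsed): H(0°)/Ph(0°) eclipsed 6.8; iPr(120°)/CH2Cl(120°) eclipsed 14.7; tBu(240°)/H(240°) eclipsed 10.3 → 31.8 kJ/mol.
B has the lowest total (12.3 kJ/mol).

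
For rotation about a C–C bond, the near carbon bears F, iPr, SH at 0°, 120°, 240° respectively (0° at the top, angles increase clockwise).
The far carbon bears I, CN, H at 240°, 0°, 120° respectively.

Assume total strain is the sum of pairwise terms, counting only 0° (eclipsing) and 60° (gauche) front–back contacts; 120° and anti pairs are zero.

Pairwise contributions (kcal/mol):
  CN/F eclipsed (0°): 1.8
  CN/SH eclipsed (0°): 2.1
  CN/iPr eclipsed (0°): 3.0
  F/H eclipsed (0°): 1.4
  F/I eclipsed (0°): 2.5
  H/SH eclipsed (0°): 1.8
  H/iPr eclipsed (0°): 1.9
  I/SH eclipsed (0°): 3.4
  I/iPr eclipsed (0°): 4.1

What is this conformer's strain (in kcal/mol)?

7.1 kcal/mol

This conformer (eclipsed): F(0°)/CN(0°) eclipsed 1.8; iPr(120°)/H(120°) eclipsed 1.9; SH(240°)/I(240°) eclipsed 3.4 → 7.1 kcal/mol.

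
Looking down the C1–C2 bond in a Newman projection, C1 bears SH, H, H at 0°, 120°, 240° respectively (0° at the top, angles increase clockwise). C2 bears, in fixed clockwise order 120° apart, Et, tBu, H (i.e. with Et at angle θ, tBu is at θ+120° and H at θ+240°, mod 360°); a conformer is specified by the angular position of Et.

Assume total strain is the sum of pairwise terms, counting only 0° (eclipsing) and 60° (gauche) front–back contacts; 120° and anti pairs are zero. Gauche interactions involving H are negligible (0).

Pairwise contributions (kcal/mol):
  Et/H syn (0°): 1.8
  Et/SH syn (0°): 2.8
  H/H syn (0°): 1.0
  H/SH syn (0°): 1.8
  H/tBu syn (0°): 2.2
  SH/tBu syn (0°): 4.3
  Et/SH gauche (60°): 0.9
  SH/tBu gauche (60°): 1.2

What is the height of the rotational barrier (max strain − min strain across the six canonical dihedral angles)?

6.2 kcal/mol

Et at 0° (eclipsed): SH–Et eclipsed, H–tBu eclipsed, H–H eclipsed; 2.8 + 2.2 + 1.0 = 6.0 kcal/mol.
Et at 60° (staggered): SH–Et gauche; 0.9 = 0.9 kcal/mol.
Et at 120° (eclipsed): SH–H eclipsed, H–Et eclipsed, H–tBu eclipsed; 1.8 + 1.8 + 2.2 = 5.8 kcal/mol.
Et at 180° (staggered): SH–tBu gauche; 1.2 = 1.2 kcal/mol.
Et at 240° (eclipsed): SH–tBu eclipsed, H–H eclipsed, H–Et eclipsed; 4.3 + 1.0 + 1.8 = 7.1 kcal/mol.
Et at 300° (staggered): SH–Et gauche, SH–tBu gauche; 0.9 + 1.2 = 2.1 kcal/mol.
Max at 240° (7.1 kcal/mol), min at 60° (0.9 kcal/mol); barrier = 6.2 kcal/mol.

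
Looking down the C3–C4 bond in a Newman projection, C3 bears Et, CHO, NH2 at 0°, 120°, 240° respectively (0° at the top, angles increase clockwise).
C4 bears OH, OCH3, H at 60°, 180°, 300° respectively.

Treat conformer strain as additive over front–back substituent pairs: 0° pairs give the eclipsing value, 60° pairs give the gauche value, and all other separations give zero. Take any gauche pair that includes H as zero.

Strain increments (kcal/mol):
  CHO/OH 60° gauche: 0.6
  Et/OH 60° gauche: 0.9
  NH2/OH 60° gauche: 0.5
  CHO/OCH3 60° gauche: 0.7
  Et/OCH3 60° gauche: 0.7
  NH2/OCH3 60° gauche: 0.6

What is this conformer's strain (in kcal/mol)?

This conformer is staggered. Et at 0° is gauche with OH at 60° (0.9); CHO at 120° is gauche with OH at 60° (0.6); CHO at 120° is gauche with OCH3 at 180° (0.7); NH2 at 240° is gauche with OCH3 at 180° (0.6). Total 2.8 kcal/mol.

2.8 kcal/mol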